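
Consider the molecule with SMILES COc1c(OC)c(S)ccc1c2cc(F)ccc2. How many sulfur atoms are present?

Scan the SMILES for S atoms (remember two-letter symbols like Cl and Br are single atoms).
Sulfur count: 1.

1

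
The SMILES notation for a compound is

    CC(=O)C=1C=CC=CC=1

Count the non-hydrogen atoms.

9

Every atom symbol written in the SMILES (organic subset) is one heavy atom; implicit H are not written.
Heavy atoms by element → C:8, O:1.
Total: 9.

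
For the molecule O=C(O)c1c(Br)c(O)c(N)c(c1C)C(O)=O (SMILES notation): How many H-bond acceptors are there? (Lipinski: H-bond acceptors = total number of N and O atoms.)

6

N atoms: 1; O atoms: 5.
Lipinski HBA = 1 + 5 = 6.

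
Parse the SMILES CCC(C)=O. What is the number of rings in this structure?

0

In SMILES, each pair of matching ring-closure digits denotes one ring-closing bond; the number of such bonds equals the number of independent rings.
Ring-closure bonds here: 0.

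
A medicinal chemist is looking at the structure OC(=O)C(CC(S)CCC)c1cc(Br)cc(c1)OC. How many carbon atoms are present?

14

Count every carbon token in the SMILES (each C, including those in ring-closure positions and inside branches).
Carbon count: 14.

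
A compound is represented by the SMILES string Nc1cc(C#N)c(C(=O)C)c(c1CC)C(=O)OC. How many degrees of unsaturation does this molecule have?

Molecular formula: C13H14N2O3.
DoU = (2C + 2 + N − H − X) / 2, where X is the halogen count and O/S are ignored.
    = (2·13 + 2 + 2 − 14 − 0) / 2 = 16 / 2 = 8.

8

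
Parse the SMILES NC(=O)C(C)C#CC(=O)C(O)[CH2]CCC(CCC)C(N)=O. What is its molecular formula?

Walk through each heavy atom and fill implicit hydrogens from standard valence (C 4, N 3, O 2, S 2, halogen 1):
  atom 1: N, bond orders sum to 1 (valence 3) → 2 H
  atom 2: C, bond orders sum to 4 (valence 4) → 0 H
  atom 3: O, bond orders sum to 2 (valence 2) → 0 H
  atom 4: C, bond orders sum to 3 (valence 4) → 1 H
  atom 5: C, bond orders sum to 1 (valence 4) → 3 H
  atom 6: C, bond orders sum to 4 (valence 4) → 0 H
  atom 7: C, bond orders sum to 4 (valence 4) → 0 H
  atom 8: C, bond orders sum to 4 (valence 4) → 0 H
  atom 9: O, bond orders sum to 2 (valence 2) → 0 H
  atom 10: C, bond orders sum to 3 (valence 4) → 1 H
  atom 11: O, bond orders sum to 1 (valence 2) → 1 H
  atom 12: C with explicit H count 2
  atom 13: C, bond orders sum to 2 (valence 4) → 2 H
  atom 14: C, bond orders sum to 2 (valence 4) → 2 H
  atom 15: C, bond orders sum to 3 (valence 4) → 1 H
  atom 16: C, bond orders sum to 2 (valence 4) → 2 H
  atom 17: C, bond orders sum to 2 (valence 4) → 2 H
  atom 18: C, bond orders sum to 1 (valence 4) → 3 H
  atom 19: C, bond orders sum to 4 (valence 4) → 0 H
  atom 20: N, bond orders sum to 1 (valence 3) → 2 H
  atom 21: O, bond orders sum to 2 (valence 2) → 0 H
Totals → C:15, H:24, N:2, O:4.

C15H24N2O4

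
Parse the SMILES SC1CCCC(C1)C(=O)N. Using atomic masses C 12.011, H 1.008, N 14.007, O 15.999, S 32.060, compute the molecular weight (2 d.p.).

159.25 g/mol

First, the molecular formula is C7H13NOS (counting implicit H from valence).
  C: 7 × 12.011 = 84.077
  H: 13 × 1.008 = 13.104
  N: 1 × 14.007 = 14.007
  O: 1 × 15.999 = 15.999
  S: 1 × 32.060 = 32.060
Sum: 7×12.011 + 13×1.008 + 1×14.007 + 1×15.999 + 1×32.060 = 159.247 → 159.25 g/mol.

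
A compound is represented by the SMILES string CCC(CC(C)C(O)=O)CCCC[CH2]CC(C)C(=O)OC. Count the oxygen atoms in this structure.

4

Scan the SMILES for O atoms (remember two-letter symbols like Cl and Br are single atoms).
Oxygen count: 4.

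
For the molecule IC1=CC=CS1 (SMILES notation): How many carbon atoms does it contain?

4

Count every carbon token in the SMILES (each C, including those in ring-closure positions and inside branches).
Carbon count: 4.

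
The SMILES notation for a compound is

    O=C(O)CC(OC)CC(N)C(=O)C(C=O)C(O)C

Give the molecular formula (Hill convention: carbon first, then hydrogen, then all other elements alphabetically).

Walk through each heavy atom and fill implicit hydrogens from standard valence (C 4, N 3, O 2, S 2, halogen 1):
  atom 1: O, bond orders sum to 2 (valence 2) → 0 H
  atom 2: C, bond orders sum to 4 (valence 4) → 0 H
  atom 3: O, bond orders sum to 1 (valence 2) → 1 H
  atom 4: C, bond orders sum to 2 (valence 4) → 2 H
  atom 5: C, bond orders sum to 3 (valence 4) → 1 H
  atom 6: O, bond orders sum to 2 (valence 2) → 0 H
  atom 7: C, bond orders sum to 1 (valence 4) → 3 H
  atom 8: C, bond orders sum to 2 (valence 4) → 2 H
  atom 9: C, bond orders sum to 3 (valence 4) → 1 H
  atom 10: N, bond orders sum to 1 (valence 3) → 2 H
  atom 11: C, bond orders sum to 4 (valence 4) → 0 H
  atom 12: O, bond orders sum to 2 (valence 2) → 0 H
  atom 13: C, bond orders sum to 3 (valence 4) → 1 H
  atom 14: C, bond orders sum to 3 (valence 4) → 1 H
  atom 15: O, bond orders sum to 2 (valence 2) → 0 H
  atom 16: C, bond orders sum to 3 (valence 4) → 1 H
  atom 17: O, bond orders sum to 1 (valence 2) → 1 H
  atom 18: C, bond orders sum to 1 (valence 4) → 3 H
Totals → C:11, H:19, N:1, O:6.

C11H19NO6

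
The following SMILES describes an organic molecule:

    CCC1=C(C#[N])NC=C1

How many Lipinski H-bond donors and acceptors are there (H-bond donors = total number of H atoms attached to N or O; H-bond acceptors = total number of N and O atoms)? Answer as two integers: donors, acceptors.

1, 2

Donors: find every N or O and count the H atoms it carries.
  atom 6 (N): bond orders sum to 3 → 0 H
  atom 7 (N): bond orders sum to 2 → 1 H
Lipinski HBD = 1.
Acceptors: N atoms = 2, O atoms = 0 → HBA = 2.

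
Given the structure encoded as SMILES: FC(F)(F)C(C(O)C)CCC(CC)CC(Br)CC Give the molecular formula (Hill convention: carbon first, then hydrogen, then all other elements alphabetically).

C13H24BrF3O

Walk through each heavy atom and fill implicit hydrogens from standard valence (C 4, N 3, O 2, S 2, halogen 1):
  atom 1: F (halogen, monovalent) → 0 H
  atom 2: C, bond orders sum to 4 (valence 4) → 0 H
  atom 3: F (halogen, monovalent) → 0 H
  atom 4: F (halogen, monovalent) → 0 H
  atom 5: C, bond orders sum to 3 (valence 4) → 1 H
  atom 6: C, bond orders sum to 3 (valence 4) → 1 H
  atom 7: O, bond orders sum to 1 (valence 2) → 1 H
  atom 8: C, bond orders sum to 1 (valence 4) → 3 H
  atom 9: C, bond orders sum to 2 (valence 4) → 2 H
  atom 10: C, bond orders sum to 2 (valence 4) → 2 H
  atom 11: C, bond orders sum to 3 (valence 4) → 1 H
  atom 12: C, bond orders sum to 2 (valence 4) → 2 H
  atom 13: C, bond orders sum to 1 (valence 4) → 3 H
  atom 14: C, bond orders sum to 2 (valence 4) → 2 H
  atom 15: C, bond orders sum to 3 (valence 4) → 1 H
  atom 16: Br (halogen, monovalent) → 0 H
  atom 17: C, bond orders sum to 2 (valence 4) → 2 H
  atom 18: C, bond orders sum to 1 (valence 4) → 3 H
Totals → C:13, H:24, Br:1, F:3, O:1.
In Hill order: C13H24BrF3O.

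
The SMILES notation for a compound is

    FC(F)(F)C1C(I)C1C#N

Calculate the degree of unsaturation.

3

Molecular formula: C5H3F3IN.
DoU = (2C + 2 + N − H − X) / 2, where X is the halogen count and O/S are ignored.
    = (2·5 + 2 + 1 − 3 − 4) / 2 = 6 / 2 = 3.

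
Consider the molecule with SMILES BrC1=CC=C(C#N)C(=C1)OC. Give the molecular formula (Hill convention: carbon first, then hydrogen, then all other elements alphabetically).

C8H6BrNO

Walk through each heavy atom and fill implicit hydrogens from standard valence (C 4, N 3, O 2, S 2, halogen 1):
  atom 1: Br (halogen, monovalent) → 0 H
  atom 2: C, bond orders sum to 4 (valence 4) → 0 H
  atom 3: C, bond orders sum to 3 (valence 4) → 1 H
  atom 4: C, bond orders sum to 3 (valence 4) → 1 H
  atom 5: C, bond orders sum to 4 (valence 4) → 0 H
  atom 6: C, bond orders sum to 4 (valence 4) → 0 H
  atom 7: N, bond orders sum to 3 (valence 3) → 0 H
  atom 8: C, bond orders sum to 4 (valence 4) → 0 H
  atom 9: C, bond orders sum to 3 (valence 4) → 1 H
  atom 10: O, bond orders sum to 2 (valence 2) → 0 H
  atom 11: C, bond orders sum to 1 (valence 4) → 3 H
Totals → C:8, H:6, Br:1, N:1, O:1.
In Hill order: C8H6BrNO.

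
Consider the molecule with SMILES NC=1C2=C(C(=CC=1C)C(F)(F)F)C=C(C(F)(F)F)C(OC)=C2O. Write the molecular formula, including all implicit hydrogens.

C14H11F6NO2

Walk through each heavy atom and fill implicit hydrogens from standard valence (C 4, N 3, O 2, S 2, halogen 1):
  atom 1: N, bond orders sum to 1 (valence 3) → 2 H
  atom 2: C, bond orders sum to 4 (valence 4) → 0 H
  atom 3: C, bond orders sum to 4 (valence 4) → 0 H
  atom 4: C, bond orders sum to 4 (valence 4) → 0 H
  atom 5: C, bond orders sum to 4 (valence 4) → 0 H
  atom 6: C, bond orders sum to 3 (valence 4) → 1 H
  atom 7: C, bond orders sum to 4 (valence 4) → 0 H
  atom 8: C, bond orders sum to 1 (valence 4) → 3 H
  atom 9: C, bond orders sum to 4 (valence 4) → 0 H
  atom 10: F (halogen, monovalent) → 0 H
  atom 11: F (halogen, monovalent) → 0 H
  atom 12: F (halogen, monovalent) → 0 H
  atom 13: C, bond orders sum to 3 (valence 4) → 1 H
  atom 14: C, bond orders sum to 4 (valence 4) → 0 H
  atom 15: C, bond orders sum to 4 (valence 4) → 0 H
  atom 16: F (halogen, monovalent) → 0 H
  atom 17: F (halogen, monovalent) → 0 H
  atom 18: F (halogen, monovalent) → 0 H
  atom 19: C, bond orders sum to 4 (valence 4) → 0 H
  atom 20: O, bond orders sum to 2 (valence 2) → 0 H
  atom 21: C, bond orders sum to 1 (valence 4) → 3 H
  atom 22: C, bond orders sum to 4 (valence 4) → 0 H
  atom 23: O, bond orders sum to 1 (valence 2) → 1 H
Totals → C:14, H:11, F:6, N:1, O:2.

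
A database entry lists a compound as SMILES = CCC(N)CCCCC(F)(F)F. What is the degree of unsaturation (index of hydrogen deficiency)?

Molecular formula: C8H16F3N.
DoU = (2C + 2 + N − H − X) / 2, where X is the halogen count and O/S are ignored.
    = (2·8 + 2 + 1 − 16 − 3) / 2 = 0 / 2 = 0.

0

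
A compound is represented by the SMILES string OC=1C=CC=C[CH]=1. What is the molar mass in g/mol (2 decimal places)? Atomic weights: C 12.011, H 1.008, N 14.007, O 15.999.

First, the molecular formula is C6H6O (counting implicit H from valence).
  C: 6 × 12.011 = 72.066
  H: 6 × 1.008 = 6.048
  O: 1 × 15.999 = 15.999
Sum: 6×12.011 + 6×1.008 + 1×15.999 = 94.113 → 94.11 g/mol.

94.11 g/mol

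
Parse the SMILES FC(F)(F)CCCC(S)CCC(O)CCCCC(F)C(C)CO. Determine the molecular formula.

Walk through each heavy atom and fill implicit hydrogens from standard valence (C 4, N 3, O 2, S 2, halogen 1):
  atom 1: F (halogen, monovalent) → 0 H
  atom 2: C, bond orders sum to 4 (valence 4) → 0 H
  atom 3: F (halogen, monovalent) → 0 H
  atom 4: F (halogen, monovalent) → 0 H
  atom 5: C, bond orders sum to 2 (valence 4) → 2 H
  atom 6: C, bond orders sum to 2 (valence 4) → 2 H
  atom 7: C, bond orders sum to 2 (valence 4) → 2 H
  atom 8: C, bond orders sum to 3 (valence 4) → 1 H
  atom 9: S, bond orders sum to 1 (valence 2) → 1 H
  atom 10: C, bond orders sum to 2 (valence 4) → 2 H
  atom 11: C, bond orders sum to 2 (valence 4) → 2 H
  atom 12: C, bond orders sum to 3 (valence 4) → 1 H
  atom 13: O, bond orders sum to 1 (valence 2) → 1 H
  atom 14: C, bond orders sum to 2 (valence 4) → 2 H
  atom 15: C, bond orders sum to 2 (valence 4) → 2 H
  atom 16: C, bond orders sum to 2 (valence 4) → 2 H
  atom 17: C, bond orders sum to 2 (valence 4) → 2 H
  atom 18: C, bond orders sum to 3 (valence 4) → 1 H
  atom 19: F (halogen, monovalent) → 0 H
  atom 20: C, bond orders sum to 3 (valence 4) → 1 H
  atom 21: C, bond orders sum to 1 (valence 4) → 3 H
  atom 22: C, bond orders sum to 2 (valence 4) → 2 H
  atom 23: O, bond orders sum to 1 (valence 2) → 1 H
Totals → C:16, H:30, F:4, O:2, S:1.

C16H30F4O2S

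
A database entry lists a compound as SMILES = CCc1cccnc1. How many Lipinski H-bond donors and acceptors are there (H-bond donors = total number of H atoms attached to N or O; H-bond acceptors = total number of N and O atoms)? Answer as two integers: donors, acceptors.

Donors: find every N or O and count the H atoms it carries.
  atom 7 (N): bond orders sum to 3 → 0 H
Lipinski HBD = 0.
Acceptors: N atoms = 1, O atoms = 0 → HBA = 1.

0, 1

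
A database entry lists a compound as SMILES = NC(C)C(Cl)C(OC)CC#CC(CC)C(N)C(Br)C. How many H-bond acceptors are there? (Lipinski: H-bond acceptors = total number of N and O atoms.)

3

N atoms: 2; O atoms: 1.
Lipinski HBA = 2 + 1 = 3.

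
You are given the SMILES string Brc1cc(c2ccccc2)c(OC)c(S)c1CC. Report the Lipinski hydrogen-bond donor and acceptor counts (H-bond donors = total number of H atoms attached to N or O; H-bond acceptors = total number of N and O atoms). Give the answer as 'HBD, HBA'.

Donors: find every N or O and count the H atoms it carries.
  atom 12 (O): bond orders sum to 2 → 0 H
Lipinski HBD = 0.
Acceptors: N atoms = 0, O atoms = 1 → HBA = 1.

0, 1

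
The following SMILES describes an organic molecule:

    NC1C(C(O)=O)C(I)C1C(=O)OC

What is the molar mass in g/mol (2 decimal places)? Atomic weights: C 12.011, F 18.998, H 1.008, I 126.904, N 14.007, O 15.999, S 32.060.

299.06 g/mol

First, the molecular formula is C7H10INO4 (counting implicit H from valence).
  C: 7 × 12.011 = 84.077
  H: 10 × 1.008 = 10.080
  I: 1 × 126.904 = 126.904
  N: 1 × 14.007 = 14.007
  O: 4 × 15.999 = 63.996
Sum: 7×12.011 + 10×1.008 + 1×126.904 + 1×14.007 + 4×15.999 = 299.064 → 299.06 g/mol.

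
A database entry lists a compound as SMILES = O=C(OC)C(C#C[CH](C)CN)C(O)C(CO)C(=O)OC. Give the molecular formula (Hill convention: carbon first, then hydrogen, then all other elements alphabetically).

Walk through each heavy atom and fill implicit hydrogens from standard valence (C 4, N 3, O 2, S 2, halogen 1):
  atom 1: O, bond orders sum to 2 (valence 2) → 0 H
  atom 2: C, bond orders sum to 4 (valence 4) → 0 H
  atom 3: O, bond orders sum to 2 (valence 2) → 0 H
  atom 4: C, bond orders sum to 1 (valence 4) → 3 H
  atom 5: C, bond orders sum to 3 (valence 4) → 1 H
  atom 6: C, bond orders sum to 4 (valence 4) → 0 H
  atom 7: C, bond orders sum to 4 (valence 4) → 0 H
  atom 8: C with explicit H count 1
  atom 9: C, bond orders sum to 1 (valence 4) → 3 H
  atom 10: C, bond orders sum to 2 (valence 4) → 2 H
  atom 11: N, bond orders sum to 1 (valence 3) → 2 H
  atom 12: C, bond orders sum to 3 (valence 4) → 1 H
  atom 13: O, bond orders sum to 1 (valence 2) → 1 H
  atom 14: C, bond orders sum to 3 (valence 4) → 1 H
  atom 15: C, bond orders sum to 2 (valence 4) → 2 H
  atom 16: O, bond orders sum to 1 (valence 2) → 1 H
  atom 17: C, bond orders sum to 4 (valence 4) → 0 H
  atom 18: O, bond orders sum to 2 (valence 2) → 0 H
  atom 19: O, bond orders sum to 2 (valence 2) → 0 H
  atom 20: C, bond orders sum to 1 (valence 4) → 3 H
Totals → C:13, H:21, N:1, O:6.

C13H21NO6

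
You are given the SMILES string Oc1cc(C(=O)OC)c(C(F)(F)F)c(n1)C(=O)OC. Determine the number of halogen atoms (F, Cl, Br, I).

Halogen atoms appear at heavy-atom positions 11, 12, 13 (3×F).
Other groups present: 2 ester, 1 hydroxyl.
Halogen count: 3.

3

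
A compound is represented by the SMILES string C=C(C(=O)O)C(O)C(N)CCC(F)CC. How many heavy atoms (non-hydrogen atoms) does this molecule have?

Every atom symbol written in the SMILES (organic subset) is one heavy atom; implicit H are not written.
Heavy atoms by element → C:10, F:1, N:1, O:3.
Total: 15.

15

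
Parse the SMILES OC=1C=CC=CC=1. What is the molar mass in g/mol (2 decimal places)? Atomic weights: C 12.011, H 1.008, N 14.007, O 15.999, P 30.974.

94.11 g/mol

First, the molecular formula is C6H6O (counting implicit H from valence).
  C: 6 × 12.011 = 72.066
  H: 6 × 1.008 = 6.048
  O: 1 × 15.999 = 15.999
Sum: 6×12.011 + 6×1.008 + 1×15.999 = 94.113 → 94.11 g/mol.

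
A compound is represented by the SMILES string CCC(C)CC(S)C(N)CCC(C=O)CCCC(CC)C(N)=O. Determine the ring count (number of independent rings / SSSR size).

0

In SMILES, each pair of matching ring-closure digits denotes one ring-closing bond; the number of such bonds equals the number of independent rings.
Ring-closure bonds here: 0.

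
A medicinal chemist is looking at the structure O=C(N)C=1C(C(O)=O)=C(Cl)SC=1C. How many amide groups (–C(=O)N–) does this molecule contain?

The amide motif appears at heavy-atom position 2 in the SMILES.
Other groups present: 1 carboxylic acid.
Amide count: 1.

1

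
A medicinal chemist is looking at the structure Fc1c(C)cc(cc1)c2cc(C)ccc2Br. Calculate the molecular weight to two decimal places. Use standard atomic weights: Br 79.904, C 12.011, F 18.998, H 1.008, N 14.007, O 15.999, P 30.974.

279.15 g/mol

First, the molecular formula is C14H12BrF (counting implicit H from valence).
  Br: 1 × 79.904 = 79.904
  C: 14 × 12.011 = 168.154
  F: 1 × 18.998 = 18.998
  H: 12 × 1.008 = 12.096
Sum: 1×79.904 + 14×12.011 + 1×18.998 + 12×1.008 = 279.152 → 279.15 g/mol.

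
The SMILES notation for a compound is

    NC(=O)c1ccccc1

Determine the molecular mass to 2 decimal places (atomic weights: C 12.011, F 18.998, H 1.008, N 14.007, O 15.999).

121.14 g/mol

First, the molecular formula is C7H7NO (counting implicit H from valence).
  C: 7 × 12.011 = 84.077
  H: 7 × 1.008 = 7.056
  N: 1 × 14.007 = 14.007
  O: 1 × 15.999 = 15.999
Sum: 7×12.011 + 7×1.008 + 1×14.007 + 1×15.999 = 121.139 → 121.14 g/mol.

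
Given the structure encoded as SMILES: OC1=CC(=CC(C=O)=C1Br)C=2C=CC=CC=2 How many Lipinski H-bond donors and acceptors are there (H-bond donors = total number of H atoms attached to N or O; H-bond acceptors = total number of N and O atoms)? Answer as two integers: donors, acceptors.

1, 2

Donors: find every N or O and count the H atoms it carries.
  atom 1 (O): bond orders sum to 1 → 1 H
  atom 8 (O): bond orders sum to 2 → 0 H
Lipinski HBD = 1.
Acceptors: N atoms = 0, O atoms = 2 → HBA = 2.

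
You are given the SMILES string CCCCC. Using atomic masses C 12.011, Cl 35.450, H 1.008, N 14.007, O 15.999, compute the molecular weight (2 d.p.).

72.15 g/mol

First, the molecular formula is C5H12 (counting implicit H from valence).
  C: 5 × 12.011 = 60.055
  H: 12 × 1.008 = 12.096
Sum: 5×12.011 + 12×1.008 = 72.151 → 72.15 g/mol.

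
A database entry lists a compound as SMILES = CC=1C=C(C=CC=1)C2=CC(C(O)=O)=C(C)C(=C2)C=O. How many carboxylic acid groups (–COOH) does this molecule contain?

The carboxylic acid motif appears at heavy-atom position 11 in the SMILES.
Other groups present: 1 aldehyde.
Carboxylic acid count: 1.

1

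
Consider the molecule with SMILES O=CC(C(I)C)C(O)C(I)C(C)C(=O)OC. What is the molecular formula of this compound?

Walk through each heavy atom and fill implicit hydrogens from standard valence (C 4, N 3, O 2, S 2, halogen 1):
  atom 1: O, bond orders sum to 2 (valence 2) → 0 H
  atom 2: C, bond orders sum to 3 (valence 4) → 1 H
  atom 3: C, bond orders sum to 3 (valence 4) → 1 H
  atom 4: C, bond orders sum to 3 (valence 4) → 1 H
  atom 5: I (halogen, monovalent) → 0 H
  atom 6: C, bond orders sum to 1 (valence 4) → 3 H
  atom 7: C, bond orders sum to 3 (valence 4) → 1 H
  atom 8: O, bond orders sum to 1 (valence 2) → 1 H
  atom 9: C, bond orders sum to 3 (valence 4) → 1 H
  atom 10: I (halogen, monovalent) → 0 H
  atom 11: C, bond orders sum to 3 (valence 4) → 1 H
  atom 12: C, bond orders sum to 1 (valence 4) → 3 H
  atom 13: C, bond orders sum to 4 (valence 4) → 0 H
  atom 14: O, bond orders sum to 2 (valence 2) → 0 H
  atom 15: O, bond orders sum to 2 (valence 2) → 0 H
  atom 16: C, bond orders sum to 1 (valence 4) → 3 H
Totals → C:10, H:16, I:2, O:4.
In Hill order: C10H16I2O4.

C10H16I2O4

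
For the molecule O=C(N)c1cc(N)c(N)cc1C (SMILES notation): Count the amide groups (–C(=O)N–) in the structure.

1

The amide motif appears at heavy-atom position 2 in the SMILES.
Other groups present: 2 primary amine.
Amide count: 1.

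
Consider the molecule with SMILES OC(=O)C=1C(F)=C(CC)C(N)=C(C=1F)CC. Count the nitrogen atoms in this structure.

Scan the SMILES for N atoms (remember two-letter symbols like Cl and Br are single atoms).
Nitrogen count: 1.

1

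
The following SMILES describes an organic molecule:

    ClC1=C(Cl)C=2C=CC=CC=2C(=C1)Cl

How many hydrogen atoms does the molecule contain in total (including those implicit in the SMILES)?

Walk through each heavy atom and fill implicit hydrogens from standard valence (C 4, N 3, O 2, S 2, halogen 1):
  atom 1: Cl (halogen, monovalent) → 0 H
  atom 2: C, bond orders sum to 4 (valence 4) → 0 H
  atom 3: C, bond orders sum to 4 (valence 4) → 0 H
  atom 4: Cl (halogen, monovalent) → 0 H
  atom 5: C, bond orders sum to 4 (valence 4) → 0 H
  atom 6: C, bond orders sum to 3 (valence 4) → 1 H
  atom 7: C, bond orders sum to 3 (valence 4) → 1 H
  atom 8: C, bond orders sum to 3 (valence 4) → 1 H
  atom 9: C, bond orders sum to 3 (valence 4) → 1 H
  atom 10: C, bond orders sum to 4 (valence 4) → 0 H
  atom 11: C, bond orders sum to 4 (valence 4) → 0 H
  atom 12: C, bond orders sum to 3 (valence 4) → 1 H
  atom 13: Cl (halogen, monovalent) → 0 H
Total hydrogens: 5.

5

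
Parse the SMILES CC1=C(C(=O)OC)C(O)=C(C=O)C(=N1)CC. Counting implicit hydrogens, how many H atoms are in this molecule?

13

Walk through each heavy atom and fill implicit hydrogens from standard valence (C 4, N 3, O 2, S 2, halogen 1):
  atom 1: C, bond orders sum to 1 (valence 4) → 3 H
  atom 2: C, bond orders sum to 4 (valence 4) → 0 H
  atom 3: C, bond orders sum to 4 (valence 4) → 0 H
  atom 4: C, bond orders sum to 4 (valence 4) → 0 H
  atom 5: O, bond orders sum to 2 (valence 2) → 0 H
  atom 6: O, bond orders sum to 2 (valence 2) → 0 H
  atom 7: C, bond orders sum to 1 (valence 4) → 3 H
  atom 8: C, bond orders sum to 4 (valence 4) → 0 H
  atom 9: O, bond orders sum to 1 (valence 2) → 1 H
  atom 10: C, bond orders sum to 4 (valence 4) → 0 H
  atom 11: C, bond orders sum to 3 (valence 4) → 1 H
  atom 12: O, bond orders sum to 2 (valence 2) → 0 H
  atom 13: C, bond orders sum to 4 (valence 4) → 0 H
  atom 14: N, bond orders sum to 3 (valence 3) → 0 H
  atom 15: C, bond orders sum to 2 (valence 4) → 2 H
  atom 16: C, bond orders sum to 1 (valence 4) → 3 H
Total hydrogens: 13.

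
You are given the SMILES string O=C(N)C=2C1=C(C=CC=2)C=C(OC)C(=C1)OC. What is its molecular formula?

C13H13NO3

Walk through each heavy atom and fill implicit hydrogens from standard valence (C 4, N 3, O 2, S 2, halogen 1):
  atom 1: O, bond orders sum to 2 (valence 2) → 0 H
  atom 2: C, bond orders sum to 4 (valence 4) → 0 H
  atom 3: N, bond orders sum to 1 (valence 3) → 2 H
  atom 4: C, bond orders sum to 4 (valence 4) → 0 H
  atom 5: C, bond orders sum to 4 (valence 4) → 0 H
  atom 6: C, bond orders sum to 4 (valence 4) → 0 H
  atom 7: C, bond orders sum to 3 (valence 4) → 1 H
  atom 8: C, bond orders sum to 3 (valence 4) → 1 H
  atom 9: C, bond orders sum to 3 (valence 4) → 1 H
  atom 10: C, bond orders sum to 3 (valence 4) → 1 H
  atom 11: C, bond orders sum to 4 (valence 4) → 0 H
  atom 12: O, bond orders sum to 2 (valence 2) → 0 H
  atom 13: C, bond orders sum to 1 (valence 4) → 3 H
  atom 14: C, bond orders sum to 4 (valence 4) → 0 H
  atom 15: C, bond orders sum to 3 (valence 4) → 1 H
  atom 16: O, bond orders sum to 2 (valence 2) → 0 H
  atom 17: C, bond orders sum to 1 (valence 4) → 3 H
Totals → C:13, H:13, N:1, O:3.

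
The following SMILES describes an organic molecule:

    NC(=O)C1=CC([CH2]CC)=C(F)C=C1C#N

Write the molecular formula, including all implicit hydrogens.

Walk through each heavy atom and fill implicit hydrogens from standard valence (C 4, N 3, O 2, S 2, halogen 1):
  atom 1: N, bond orders sum to 1 (valence 3) → 2 H
  atom 2: C, bond orders sum to 4 (valence 4) → 0 H
  atom 3: O, bond orders sum to 2 (valence 2) → 0 H
  atom 4: C, bond orders sum to 4 (valence 4) → 0 H
  atom 5: C, bond orders sum to 3 (valence 4) → 1 H
  atom 6: C, bond orders sum to 4 (valence 4) → 0 H
  atom 7: C with explicit H count 2
  atom 8: C, bond orders sum to 2 (valence 4) → 2 H
  atom 9: C, bond orders sum to 1 (valence 4) → 3 H
  atom 10: C, bond orders sum to 4 (valence 4) → 0 H
  atom 11: F (halogen, monovalent) → 0 H
  atom 12: C, bond orders sum to 3 (valence 4) → 1 H
  atom 13: C, bond orders sum to 4 (valence 4) → 0 H
  atom 14: C, bond orders sum to 4 (valence 4) → 0 H
  atom 15: N, bond orders sum to 3 (valence 3) → 0 H
Totals → C:11, H:11, F:1, N:2, O:1.
In Hill order: C11H11FN2O.

C11H11FN2O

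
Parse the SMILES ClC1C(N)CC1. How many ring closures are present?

1

In SMILES, each pair of matching ring-closure digits denotes one ring-closing bond; the number of such bonds equals the number of independent rings.
Ring-closure bonds here: 1.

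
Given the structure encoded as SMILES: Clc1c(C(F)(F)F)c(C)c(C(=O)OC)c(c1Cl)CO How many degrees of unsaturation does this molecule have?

5

Molecular formula: C11H9Cl2F3O3.
DoU = (2C + 2 + N − H − X) / 2, where X is the halogen count and O/S are ignored.
    = (2·11 + 2 + 0 − 9 − 5) / 2 = 10 / 2 = 5.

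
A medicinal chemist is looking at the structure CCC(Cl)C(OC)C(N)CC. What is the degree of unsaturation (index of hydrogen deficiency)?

0

Degree of unsaturation = (number of rings) + (number of π bonds).
Ring closures in the SMILES: 0.
π bonds: none → 0 DoU from unsaturation.
Total DoU = 0 + 0 = 0.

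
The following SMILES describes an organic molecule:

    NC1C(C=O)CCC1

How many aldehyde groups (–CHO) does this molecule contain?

The aldehyde motif appears at heavy-atom position 4 in the SMILES.
Other groups present: 1 primary amine.
Aldehyde count: 1.

1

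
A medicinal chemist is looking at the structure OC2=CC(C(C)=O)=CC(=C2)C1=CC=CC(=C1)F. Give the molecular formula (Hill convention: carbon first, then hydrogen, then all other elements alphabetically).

Walk through each heavy atom and fill implicit hydrogens from standard valence (C 4, N 3, O 2, S 2, halogen 1):
  atom 1: O, bond orders sum to 1 (valence 2) → 1 H
  atom 2: C, bond orders sum to 4 (valence 4) → 0 H
  atom 3: C, bond orders sum to 3 (valence 4) → 1 H
  atom 4: C, bond orders sum to 4 (valence 4) → 0 H
  atom 5: C, bond orders sum to 4 (valence 4) → 0 H
  atom 6: C, bond orders sum to 1 (valence 4) → 3 H
  atom 7: O, bond orders sum to 2 (valence 2) → 0 H
  atom 8: C, bond orders sum to 3 (valence 4) → 1 H
  atom 9: C, bond orders sum to 4 (valence 4) → 0 H
  atom 10: C, bond orders sum to 3 (valence 4) → 1 H
  atom 11: C, bond orders sum to 4 (valence 4) → 0 H
  atom 12: C, bond orders sum to 3 (valence 4) → 1 H
  atom 13: C, bond orders sum to 3 (valence 4) → 1 H
  atom 14: C, bond orders sum to 3 (valence 4) → 1 H
  atom 15: C, bond orders sum to 4 (valence 4) → 0 H
  atom 16: C, bond orders sum to 3 (valence 4) → 1 H
  atom 17: F (halogen, monovalent) → 0 H
Totals → C:14, H:11, F:1, O:2.
In Hill order: C14H11FO2.

C14H11FO2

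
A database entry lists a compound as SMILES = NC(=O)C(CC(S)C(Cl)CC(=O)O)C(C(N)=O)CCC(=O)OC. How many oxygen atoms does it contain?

Scan the SMILES for O atoms (remember two-letter symbols like Cl and Br are single atoms).
Oxygen count: 6.

6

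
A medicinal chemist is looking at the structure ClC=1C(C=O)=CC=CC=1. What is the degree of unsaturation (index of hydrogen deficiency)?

5

Molecular formula: C7H5ClO.
DoU = (2C + 2 + N − H − X) / 2, where X is the halogen count and O/S are ignored.
    = (2·7 + 2 + 0 − 5 − 1) / 2 = 10 / 2 = 5.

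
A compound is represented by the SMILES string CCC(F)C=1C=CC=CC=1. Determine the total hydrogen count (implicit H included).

11

Walk through each heavy atom and fill implicit hydrogens from standard valence (C 4, N 3, O 2, S 2, halogen 1):
  atom 1: C, bond orders sum to 1 (valence 4) → 3 H
  atom 2: C, bond orders sum to 2 (valence 4) → 2 H
  atom 3: C, bond orders sum to 3 (valence 4) → 1 H
  atom 4: F (halogen, monovalent) → 0 H
  atom 5: C, bond orders sum to 4 (valence 4) → 0 H
  atom 6: C, bond orders sum to 3 (valence 4) → 1 H
  atom 7: C, bond orders sum to 3 (valence 4) → 1 H
  atom 8: C, bond orders sum to 3 (valence 4) → 1 H
  atom 9: C, bond orders sum to 3 (valence 4) → 1 H
  atom 10: C, bond orders sum to 3 (valence 4) → 1 H
Total hydrogens: 11.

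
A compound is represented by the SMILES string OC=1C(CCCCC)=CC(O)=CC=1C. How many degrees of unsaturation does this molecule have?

Degree of unsaturation = (number of rings) + (number of π bonds).
Ring closures in the SMILES: 1.
π bonds: 3 double bonds (each 1 DoU) → 3 DoU from unsaturation.
Total DoU = 1 + 3 = 4.

4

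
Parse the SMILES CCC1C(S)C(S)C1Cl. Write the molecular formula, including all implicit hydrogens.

C6H11ClS2

Walk through each heavy atom and fill implicit hydrogens from standard valence (C 4, N 3, O 2, S 2, halogen 1):
  atom 1: C, bond orders sum to 1 (valence 4) → 3 H
  atom 2: C, bond orders sum to 2 (valence 4) → 2 H
  atom 3: C, bond orders sum to 3 (valence 4) → 1 H
  atom 4: C, bond orders sum to 3 (valence 4) → 1 H
  atom 5: S, bond orders sum to 1 (valence 2) → 1 H
  atom 6: C, bond orders sum to 3 (valence 4) → 1 H
  atom 7: S, bond orders sum to 1 (valence 2) → 1 H
  atom 8: C, bond orders sum to 3 (valence 4) → 1 H
  atom 9: Cl (halogen, monovalent) → 0 H
Totals → C:6, H:11, Cl:1, S:2.
In Hill order: C6H11ClS2.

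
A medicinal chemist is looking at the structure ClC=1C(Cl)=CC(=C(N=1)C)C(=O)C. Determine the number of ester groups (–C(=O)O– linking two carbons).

0

Scan the SMILES for the ester motif — none present.
Groups that are present: 1 ketone.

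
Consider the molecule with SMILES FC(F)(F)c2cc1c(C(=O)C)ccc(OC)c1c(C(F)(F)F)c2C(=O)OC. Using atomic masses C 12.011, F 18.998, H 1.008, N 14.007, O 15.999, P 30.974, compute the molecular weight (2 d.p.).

394.27 g/mol

First, the molecular formula is C17H12F6O4 (counting implicit H from valence).
  C: 17 × 12.011 = 204.187
  F: 6 × 18.998 = 113.988
  H: 12 × 1.008 = 12.096
  O: 4 × 15.999 = 63.996
Sum: 17×12.011 + 6×18.998 + 12×1.008 + 4×15.999 = 394.267 → 394.27 g/mol.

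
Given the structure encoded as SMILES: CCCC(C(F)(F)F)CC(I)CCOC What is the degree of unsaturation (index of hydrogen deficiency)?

0

Degree of unsaturation = (number of rings) + (number of π bonds).
Ring closures in the SMILES: 0.
π bonds: none → 0 DoU from unsaturation.
Total DoU = 0 + 0 = 0.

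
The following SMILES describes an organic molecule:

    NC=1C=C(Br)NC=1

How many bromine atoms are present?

Scan the SMILES for Br atoms (remember two-letter symbols like Cl and Br are single atoms).
Bromine count: 1.

1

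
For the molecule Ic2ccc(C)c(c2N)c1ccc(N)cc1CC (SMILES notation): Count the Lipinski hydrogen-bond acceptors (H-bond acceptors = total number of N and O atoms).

N atoms: 2; O atoms: 0.
Lipinski HBA = 2 + 0 = 2.

2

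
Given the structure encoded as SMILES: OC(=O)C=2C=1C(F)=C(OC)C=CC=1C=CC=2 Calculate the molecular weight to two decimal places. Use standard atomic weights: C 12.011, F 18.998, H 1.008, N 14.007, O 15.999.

220.20 g/mol

First, the molecular formula is C12H9FO3 (counting implicit H from valence).
  C: 12 × 12.011 = 144.132
  F: 1 × 18.998 = 18.998
  H: 9 × 1.008 = 9.072
  O: 3 × 15.999 = 47.997
Sum: 12×12.011 + 1×18.998 + 9×1.008 + 3×15.999 = 220.199 → 220.20 g/mol.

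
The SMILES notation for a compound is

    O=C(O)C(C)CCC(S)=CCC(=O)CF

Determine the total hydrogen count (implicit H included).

Walk through each heavy atom and fill implicit hydrogens from standard valence (C 4, N 3, O 2, S 2, halogen 1):
  atom 1: O, bond orders sum to 2 (valence 2) → 0 H
  atom 2: C, bond orders sum to 4 (valence 4) → 0 H
  atom 3: O, bond orders sum to 1 (valence 2) → 1 H
  atom 4: C, bond orders sum to 3 (valence 4) → 1 H
  atom 5: C, bond orders sum to 1 (valence 4) → 3 H
  atom 6: C, bond orders sum to 2 (valence 4) → 2 H
  atom 7: C, bond orders sum to 2 (valence 4) → 2 H
  atom 8: C, bond orders sum to 4 (valence 4) → 0 H
  atom 9: S, bond orders sum to 1 (valence 2) → 1 H
  atom 10: C, bond orders sum to 3 (valence 4) → 1 H
  atom 11: C, bond orders sum to 2 (valence 4) → 2 H
  atom 12: C, bond orders sum to 4 (valence 4) → 0 H
  atom 13: O, bond orders sum to 2 (valence 2) → 0 H
  atom 14: C, bond orders sum to 2 (valence 4) → 2 H
  atom 15: F (halogen, monovalent) → 0 H
Total hydrogens: 15.

15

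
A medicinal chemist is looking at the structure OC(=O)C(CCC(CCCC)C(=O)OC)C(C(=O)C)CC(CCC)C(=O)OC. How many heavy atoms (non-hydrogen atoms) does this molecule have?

Every atom symbol written in the SMILES (organic subset) is one heavy atom; implicit H are not written.
Heavy atoms by element → C:21, O:7.
Total: 28.

28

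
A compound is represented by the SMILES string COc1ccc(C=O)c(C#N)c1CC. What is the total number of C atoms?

Count every carbon token in the SMILES (each C, including those in ring-closure positions and inside branches).
Carbon count: 11.

11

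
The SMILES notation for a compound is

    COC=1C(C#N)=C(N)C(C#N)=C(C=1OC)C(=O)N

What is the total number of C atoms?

Count every carbon token in the SMILES (each C, including those in ring-closure positions and inside branches).
Carbon count: 11.

11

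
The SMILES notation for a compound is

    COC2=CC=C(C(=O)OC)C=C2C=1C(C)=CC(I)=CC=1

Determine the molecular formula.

C16H15IO3

Walk through each heavy atom and fill implicit hydrogens from standard valence (C 4, N 3, O 2, S 2, halogen 1):
  atom 1: C, bond orders sum to 1 (valence 4) → 3 H
  atom 2: O, bond orders sum to 2 (valence 2) → 0 H
  atom 3: C, bond orders sum to 4 (valence 4) → 0 H
  atom 4: C, bond orders sum to 3 (valence 4) → 1 H
  atom 5: C, bond orders sum to 3 (valence 4) → 1 H
  atom 6: C, bond orders sum to 4 (valence 4) → 0 H
  atom 7: C, bond orders sum to 4 (valence 4) → 0 H
  atom 8: O, bond orders sum to 2 (valence 2) → 0 H
  atom 9: O, bond orders sum to 2 (valence 2) → 0 H
  atom 10: C, bond orders sum to 1 (valence 4) → 3 H
  atom 11: C, bond orders sum to 3 (valence 4) → 1 H
  atom 12: C, bond orders sum to 4 (valence 4) → 0 H
  atom 13: C, bond orders sum to 4 (valence 4) → 0 H
  atom 14: C, bond orders sum to 4 (valence 4) → 0 H
  atom 15: C, bond orders sum to 1 (valence 4) → 3 H
  atom 16: C, bond orders sum to 3 (valence 4) → 1 H
  atom 17: C, bond orders sum to 4 (valence 4) → 0 H
  atom 18: I (halogen, monovalent) → 0 H
  atom 19: C, bond orders sum to 3 (valence 4) → 1 H
  atom 20: C, bond orders sum to 3 (valence 4) → 1 H
Totals → C:16, H:15, I:1, O:3.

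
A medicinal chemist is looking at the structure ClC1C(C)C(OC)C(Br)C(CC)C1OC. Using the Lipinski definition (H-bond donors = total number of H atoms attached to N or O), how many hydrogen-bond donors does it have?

Donors: find every N or O and count the H atoms it carries.
  atom 6 (O): bond orders sum to 2 → 0 H
  atom 14 (O): bond orders sum to 2 → 0 H
Lipinski HBD = 0.

0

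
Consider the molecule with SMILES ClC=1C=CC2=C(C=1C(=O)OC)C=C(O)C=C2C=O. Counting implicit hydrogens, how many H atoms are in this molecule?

9

Walk through each heavy atom and fill implicit hydrogens from standard valence (C 4, N 3, O 2, S 2, halogen 1):
  atom 1: Cl (halogen, monovalent) → 0 H
  atom 2: C, bond orders sum to 4 (valence 4) → 0 H
  atom 3: C, bond orders sum to 3 (valence 4) → 1 H
  atom 4: C, bond orders sum to 3 (valence 4) → 1 H
  atom 5: C, bond orders sum to 4 (valence 4) → 0 H
  atom 6: C, bond orders sum to 4 (valence 4) → 0 H
  atom 7: C, bond orders sum to 4 (valence 4) → 0 H
  atom 8: C, bond orders sum to 4 (valence 4) → 0 H
  atom 9: O, bond orders sum to 2 (valence 2) → 0 H
  atom 10: O, bond orders sum to 2 (valence 2) → 0 H
  atom 11: C, bond orders sum to 1 (valence 4) → 3 H
  atom 12: C, bond orders sum to 3 (valence 4) → 1 H
  atom 13: C, bond orders sum to 4 (valence 4) → 0 H
  atom 14: O, bond orders sum to 1 (valence 2) → 1 H
  atom 15: C, bond orders sum to 3 (valence 4) → 1 H
  atom 16: C, bond orders sum to 4 (valence 4) → 0 H
  atom 17: C, bond orders sum to 3 (valence 4) → 1 H
  atom 18: O, bond orders sum to 2 (valence 2) → 0 H
Total hydrogens: 9.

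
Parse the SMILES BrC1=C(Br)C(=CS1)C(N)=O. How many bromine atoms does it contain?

Scan the SMILES for Br atoms (remember two-letter symbols like Cl and Br are single atoms).
Bromine count: 2.

2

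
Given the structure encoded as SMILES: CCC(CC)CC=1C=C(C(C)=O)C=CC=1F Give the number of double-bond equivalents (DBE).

5

Molecular formula: C14H19FO.
DoU = (2C + 2 + N − H − X) / 2, where X is the halogen count and O/S are ignored.
    = (2·14 + 2 + 0 − 19 − 1) / 2 = 10 / 2 = 5.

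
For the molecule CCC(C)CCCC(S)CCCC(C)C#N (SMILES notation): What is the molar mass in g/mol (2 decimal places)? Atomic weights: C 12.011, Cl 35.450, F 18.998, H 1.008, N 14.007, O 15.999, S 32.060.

241.44 g/mol

First, the molecular formula is C14H27NS (counting implicit H from valence).
  C: 14 × 12.011 = 168.154
  H: 27 × 1.008 = 27.216
  N: 1 × 14.007 = 14.007
  S: 1 × 32.060 = 32.060
Sum: 14×12.011 + 27×1.008 + 1×14.007 + 1×32.060 = 241.437 → 241.44 g/mol.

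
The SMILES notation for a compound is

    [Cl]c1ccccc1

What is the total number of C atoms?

6

Count every carbon token in the SMILES (each C, including those in ring-closure positions and inside branches).
Carbon count: 6.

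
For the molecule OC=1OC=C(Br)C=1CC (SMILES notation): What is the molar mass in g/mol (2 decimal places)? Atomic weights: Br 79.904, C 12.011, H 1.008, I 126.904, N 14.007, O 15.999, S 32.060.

191.02 g/mol

First, the molecular formula is C6H7BrO2 (counting implicit H from valence).
  Br: 1 × 79.904 = 79.904
  C: 6 × 12.011 = 72.066
  H: 7 × 1.008 = 7.056
  O: 2 × 15.999 = 31.998
Sum: 1×79.904 + 6×12.011 + 7×1.008 + 2×15.999 = 191.024 → 191.02 g/mol.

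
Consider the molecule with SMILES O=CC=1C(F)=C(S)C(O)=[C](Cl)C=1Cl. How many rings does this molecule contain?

1

In SMILES, each pair of matching ring-closure digits denotes one ring-closing bond; the number of such bonds equals the number of independent rings.
Ring-closure bonds here: 1.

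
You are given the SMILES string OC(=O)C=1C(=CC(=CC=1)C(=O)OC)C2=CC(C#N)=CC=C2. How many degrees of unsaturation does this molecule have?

12

Molecular formula: C16H11NO4.
DoU = (2C + 2 + N − H − X) / 2, where X is the halogen count and O/S are ignored.
    = (2·16 + 2 + 1 − 11 − 0) / 2 = 24 / 2 = 12.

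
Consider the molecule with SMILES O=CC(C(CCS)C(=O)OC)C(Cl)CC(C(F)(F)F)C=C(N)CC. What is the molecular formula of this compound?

C15H23ClF3NO3S

Walk through each heavy atom and fill implicit hydrogens from standard valence (C 4, N 3, O 2, S 2, halogen 1):
  atom 1: O, bond orders sum to 2 (valence 2) → 0 H
  atom 2: C, bond orders sum to 3 (valence 4) → 1 H
  atom 3: C, bond orders sum to 3 (valence 4) → 1 H
  atom 4: C, bond orders sum to 3 (valence 4) → 1 H
  atom 5: C, bond orders sum to 2 (valence 4) → 2 H
  atom 6: C, bond orders sum to 2 (valence 4) → 2 H
  atom 7: S, bond orders sum to 1 (valence 2) → 1 H
  atom 8: C, bond orders sum to 4 (valence 4) → 0 H
  atom 9: O, bond orders sum to 2 (valence 2) → 0 H
  atom 10: O, bond orders sum to 2 (valence 2) → 0 H
  atom 11: C, bond orders sum to 1 (valence 4) → 3 H
  atom 12: C, bond orders sum to 3 (valence 4) → 1 H
  atom 13: Cl (halogen, monovalent) → 0 H
  atom 14: C, bond orders sum to 2 (valence 4) → 2 H
  atom 15: C, bond orders sum to 3 (valence 4) → 1 H
  atom 16: C, bond orders sum to 4 (valence 4) → 0 H
  atom 17: F (halogen, monovalent) → 0 H
  atom 18: F (halogen, monovalent) → 0 H
  atom 19: F (halogen, monovalent) → 0 H
  atom 20: C, bond orders sum to 3 (valence 4) → 1 H
  atom 21: C, bond orders sum to 4 (valence 4) → 0 H
  atom 22: N, bond orders sum to 1 (valence 3) → 2 H
  atom 23: C, bond orders sum to 2 (valence 4) → 2 H
  atom 24: C, bond orders sum to 1 (valence 4) → 3 H
Totals → C:15, H:23, Cl:1, F:3, N:1, O:3, S:1.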